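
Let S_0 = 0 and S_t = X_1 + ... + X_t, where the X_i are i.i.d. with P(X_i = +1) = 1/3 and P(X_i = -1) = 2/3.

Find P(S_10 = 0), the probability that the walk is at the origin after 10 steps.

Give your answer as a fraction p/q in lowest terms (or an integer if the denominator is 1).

Answer: 896/6561

Derivation:
To be at 0 after 10 steps: need exactly 5 steps of +1 and 5 of -1.
Number of such sequences: C(10,5) = 252
Each has probability (1/3)^5 · (2/3)^5 = 32/59049
P = 252 · 32/59049 = 896/6561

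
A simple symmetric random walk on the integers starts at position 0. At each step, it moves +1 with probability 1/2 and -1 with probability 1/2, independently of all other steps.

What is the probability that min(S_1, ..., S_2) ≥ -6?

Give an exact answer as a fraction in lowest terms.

Answer: 1

Derivation:
Let f(t,s) = #length-t paths at position s with S_1..S_t all ≥ -6.
f(t,s) = f(t-1,s-1) + f(t-1,s+1) for s ≥ -6; f(t,s) = 0 for s < -6.
t=0: f(0,0)=1
t=1: f(1,-1)=1 f(1,1)=1
t=2: f(2,-2)=1 f(2,0)=2 f(2,2)=1
Σ_s f(2,s) = 4
P = 4/4 = 1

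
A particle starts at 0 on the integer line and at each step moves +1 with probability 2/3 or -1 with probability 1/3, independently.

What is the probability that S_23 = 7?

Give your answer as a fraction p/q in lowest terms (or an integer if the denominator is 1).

To reach position 7 after 23 steps: need 15 steps of +1 and 8 steps of -1.
Number of such sequences: C(23,15) = 490314
Each has probability (2/3)^15 · (1/3)^8 = 32768/94143178827
P = 490314 · 32768/94143178827 = 5355536384/31381059609

Answer: 5355536384/31381059609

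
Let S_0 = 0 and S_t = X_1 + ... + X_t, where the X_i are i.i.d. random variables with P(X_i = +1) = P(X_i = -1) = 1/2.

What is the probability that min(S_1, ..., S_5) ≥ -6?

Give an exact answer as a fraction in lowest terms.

Let f(t,s) = #length-t paths at position s with S_1..S_t all ≥ -6.
f(t,s) = f(t-1,s-1) + f(t-1,s+1) for s ≥ -6; f(t,s) = 0 for s < -6.
t=0: f(0,0)=1
t=1: f(1,-1)=1 f(1,1)=1
t=2: f(2,-2)=1 f(2,0)=2 f(2,2)=1
t=3: f(3,-3)=1 f(3,-1)=3 f(3,1)=3 f(3,3)=1
t=4: f(4,-4)=1 f(4,-2)=4 f(4,0)=6 f(4,2)=4 f(4,4)=1
t=5: f(5,-5)=1 f(5,-3)=5 f(5,-1)=10 f(5,1)=10 f(5,3)=5 f(5,5)=1
Σ_s f(5,s) = 32
P = 32/32 = 1

Answer: 1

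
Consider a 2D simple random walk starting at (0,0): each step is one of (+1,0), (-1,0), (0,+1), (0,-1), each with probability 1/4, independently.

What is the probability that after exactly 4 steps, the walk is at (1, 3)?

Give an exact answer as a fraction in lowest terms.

Let h be the number of horizontal steps (so 4-h are vertical). To end at (1,3) need (h+1)/2 right-steps and ((4-h)+3)/2 up-steps.
Sum over h with 1 ≤ h ≤ 1, h ≡ 1 (mod 2), 4-h ≡ 1 (mod 2):
h=1: C(4,1)·C(1,1)·C(3,3) = 4·1·1 = 4
Total favorable: 4
Total paths: 4^4 = 256
P = 4/256 = 1/64

Answer: 1/64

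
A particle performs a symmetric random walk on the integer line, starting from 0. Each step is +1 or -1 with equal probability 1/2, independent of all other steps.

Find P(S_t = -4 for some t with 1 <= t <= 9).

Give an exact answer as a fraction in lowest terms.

Count via complement. Let g(t,s) = #length-t paths at position s with S_1..S_t all ≠ -4.
g(t,s) = g(t-1,s-1) + g(t-1,s+1) for s ≠ -4; g(t,-4) = 0.
t=0: g(0,0)=1
t=1: g(1,-1)=1 g(1,1)=1
t=2: g(2,-2)=1 g(2,0)=2 g(2,2)=1
t=3: g(3,-3)=1 g(3,-1)=3 g(3,1)=3 g(3,3)=1
t=4: g(4,-2)=4 g(4,0)=6 g(4,2)=4 g(4,4)=1
t=5: g(5,-3)=4 g(5,-1)=10 g(5,1)=10 g(5,3)=5 g(5,5)=1
t=6: g(6,-2)=14 g(6,0)=20 g(6,2)=15 g(6,4)=6 g(6,6)=1
t=7: g(7,-3)=14 g(7,-1)=34 g(7,1)=35 g(7,3)=21 g(7,5)=7 g(7,7)=1
t=8: g(8,-2)=48 g(8,0)=69 g(8,2)=56 g(8,4)=28 g(8,6)=8 g(8,8)=1
t=9: g(9,-3)=48 g(9,-1)=117 g(9,1)=125 g(9,3)=84 g(9,5)=36 g(9,7)=9 g(9,9)=1
Paths never hitting -4: Σ_s g(9,s) = 420
Paths hitting -4: 2^9 - 420 = 92
P = 92/512 = 23/128

Answer: 23/128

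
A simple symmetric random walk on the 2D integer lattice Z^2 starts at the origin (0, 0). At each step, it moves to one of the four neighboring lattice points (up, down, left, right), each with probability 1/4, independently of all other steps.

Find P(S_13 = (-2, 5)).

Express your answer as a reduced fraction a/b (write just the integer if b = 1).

Let h be the number of horizontal steps (so 13-h are vertical). To end at (-2,5) need (h-2)/2 right-steps and ((13-h)+5)/2 up-steps.
Sum over h with 2 ≤ h ≤ 8, h ≡ 0 (mod 2), 13-h ≡ 1 (mod 2):
h=2: C(13,2)·C(2,0)·C(11,8) = 78·1·165 = 12870
h=4: C(13,4)·C(4,1)·C(9,7) = 715·4·36 = 102960
h=6: C(13,6)·C(6,2)·C(7,6) = 1716·15·7 = 180180
h=8: C(13,8)·C(8,3)·C(5,5) = 1287·56·1 = 72072
Total favorable: 368082
Total paths: 4^13 = 67108864
P = 368082/67108864 = 184041/33554432

Answer: 184041/33554432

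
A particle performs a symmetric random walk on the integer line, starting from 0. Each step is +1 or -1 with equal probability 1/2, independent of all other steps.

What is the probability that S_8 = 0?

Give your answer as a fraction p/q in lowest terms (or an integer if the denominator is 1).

To return to 0 after 8 steps: need exactly 4 steps of +1 and 4 of -1.
Favorable paths: C(8,4) = 70
Total paths: 2^8 = 256
P = 70/256 = 35/128

Answer: 35/128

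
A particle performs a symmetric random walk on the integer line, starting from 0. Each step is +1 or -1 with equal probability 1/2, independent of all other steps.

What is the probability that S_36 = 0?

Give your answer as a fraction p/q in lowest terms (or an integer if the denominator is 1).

Answer: 2268783825/17179869184

Derivation:
To return to 0 after 36 steps: need exactly 18 steps of +1 and 18 of -1.
Favorable paths: C(36,18) = 9075135300
Total paths: 2^36 = 68719476736
P = 9075135300/68719476736 = 2268783825/17179869184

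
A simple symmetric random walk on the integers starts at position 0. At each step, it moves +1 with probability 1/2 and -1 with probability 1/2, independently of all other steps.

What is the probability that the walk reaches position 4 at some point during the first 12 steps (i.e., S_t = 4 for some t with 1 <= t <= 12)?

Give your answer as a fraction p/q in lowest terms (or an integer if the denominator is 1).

Count via complement. Let g(t,s) = #length-t paths at position s with S_1..S_t all ≠ 4.
g(t,s) = g(t-1,s-1) + g(t-1,s+1) for s ≠ 4; g(t,4) = 0.
t=0: g(0,0)=1
t=1: g(1,-1)=1 g(1,1)=1
t=2: g(2,-2)=1 g(2,0)=2 g(2,2)=1
t=3: g(3,-3)=1 g(3,-1)=3 g(3,1)=3 g(3,3)=1
t=4: g(4,-4)=1 g(4,-2)=4 g(4,0)=6 g(4,2)=4
t=5: g(5,-5)=1 g(5,-3)=5 g(5,-1)=10 g(5,1)=10 g(5,3)=4
t=6: g(6,-6)=1 g(6,-4)=6 g(6,-2)=15 g(6,0)=20 g(6,2)=14
t=7: g(7,-7)=1 g(7,-5)=7 g(7,-3)=21 g(7,-1)=35 g(7,1)=34 g(7,3)=14
t=8: g(8,-8)=1 g(8,-6)=8 g(8,-4)=28 g(8,-2)=56 g(8,0)=69 g(8,2)=48
t=9: g(9,-9)=1 g(9,-7)=9 g(9,-5)=36 g(9,-3)=84 g(9,-1)=125 g(9,1)=117 g(9,3)=48
t=10: g(10,-10)=1 g(10,-8)=10 g(10,-6)=45 g(10,-4)=120 g(10,-2)=209 g(10,0)=242 g(10,2)=165
t=11: g(11,-11)=1 g(11,-9)=11 g(11,-7)=55 g(11,-5)=165 g(11,-3)=329 g(11,-1)=451 g(11,1)=407 g(11,3)=165
t=12: g(12,-12)=1 g(12,-10)=12 g(12,-8)=66 g(12,-6)=220 g(12,-4)=494 g(12,-2)=780 g(12,0)=858 g(12,2)=572
Paths never hitting 4: Σ_s g(12,s) = 3003
Paths hitting 4: 2^12 - 3003 = 1093
P = 1093/4096 = 1093/4096

Answer: 1093/4096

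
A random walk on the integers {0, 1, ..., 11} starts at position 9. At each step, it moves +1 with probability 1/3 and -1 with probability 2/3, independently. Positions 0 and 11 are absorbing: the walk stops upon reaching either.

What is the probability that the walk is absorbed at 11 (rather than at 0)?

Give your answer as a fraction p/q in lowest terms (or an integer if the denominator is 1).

Answer: 511/2047

Derivation:
Biased walk: p = 1/3, q = 2/3, r = q/p = 2
Gambler's ruin: P(hit 11 before 0 | start at 9) = (1 - r^a)/(1 - r^N)
r^9 = 512; r^11 = 2048
P = (1 - 512) / (1 - 2048) = -511 / -2047 = 511/2047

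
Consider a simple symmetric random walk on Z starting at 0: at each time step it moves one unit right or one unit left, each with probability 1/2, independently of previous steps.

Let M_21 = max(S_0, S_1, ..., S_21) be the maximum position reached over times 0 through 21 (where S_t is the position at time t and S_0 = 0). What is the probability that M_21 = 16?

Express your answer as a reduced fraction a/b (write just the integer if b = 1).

Let M_21 = max(S_0,...,S_21). Use the reflection principle: for j ≥ 1, #{paths with M_21 ≥ j} = #{S_21 ≥ j} + #{S_21 ≥ j+1}.
By reflection, #{M_21 ≥ 16} = #{S_21 ≥ 16} + #{S_21 ≥ 17} = 232 + 232 = 464.
#{M_21 ≥ 17} = #{S_21 ≥ 17} + #{S_21 ≥ 18} = 232 + 22 = 254.
#{M_21 = 16} = 464 - 254 = 210.
P(M_21 = 16) = 210/2097152 = 105/1048576

Answer: 105/1048576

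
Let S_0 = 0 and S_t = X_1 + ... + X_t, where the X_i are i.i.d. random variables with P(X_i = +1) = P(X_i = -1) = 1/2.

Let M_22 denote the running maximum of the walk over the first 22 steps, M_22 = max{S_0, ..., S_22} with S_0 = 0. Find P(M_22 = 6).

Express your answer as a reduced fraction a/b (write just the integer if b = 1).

Let M_22 = max(S_0,...,S_22). Use the reflection principle: for j ≥ 1, #{paths with M_22 ≥ j} = #{S_22 ≥ j} + #{S_22 ≥ j+1}.
By reflection, #{M_22 ≥ 6} = #{S_22 ≥ 6} + #{S_22 ≥ 7} = 600370 + 280600 = 880970.
#{M_22 ≥ 7} = #{S_22 ≥ 7} + #{S_22 ≥ 8} = 280600 + 280600 = 561200.
#{M_22 = 6} = 880970 - 561200 = 319770.
P(M_22 = 6) = 319770/4194304 = 159885/2097152

Answer: 159885/2097152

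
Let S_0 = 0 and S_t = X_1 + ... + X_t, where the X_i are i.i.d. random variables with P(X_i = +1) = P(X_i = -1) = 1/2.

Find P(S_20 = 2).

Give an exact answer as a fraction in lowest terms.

Answer: 20995/131072

Derivation:
To reach position 2 after 20 steps: need 11 steps of +1 and 9 of -1.
Favorable paths: C(20,11) = 167960
Total paths: 2^20 = 1048576
P = 167960/1048576 = 20995/131072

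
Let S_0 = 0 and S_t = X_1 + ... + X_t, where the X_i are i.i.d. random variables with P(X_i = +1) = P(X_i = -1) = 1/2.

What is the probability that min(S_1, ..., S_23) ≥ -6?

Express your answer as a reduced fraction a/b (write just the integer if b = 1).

Answer: 3558491/4194304

Derivation:
Let f(t,s) = #length-t paths at position s with S_1..S_t all ≥ -6.
f(t,s) = f(t-1,s-1) + f(t-1,s+1) for s ≥ -6; f(t,s) = 0 for s < -6.
t=0: f(0,0)=1
t=1: f(1,-1)=1 f(1,1)=1
t=2: f(2,-2)=1 f(2,0)=2 f(2,2)=1
t=3: f(3,-3)=1 f(3,-1)=3 f(3,1)=3 f(3,3)=1
t=4: f(4,-4)=1 f(4,-2)=4 f(4,0)=6 f(4,2)=4 f(4,4)=1
t=5: f(5,-5)=1 f(5,-3)=5 f(5,-1)=10 f(5,1)=10 f(5,3)=5 f(5,5)=1
t=6: f(6,-6)=1 f(6,-4)=6 f(6,-2)=15 f(6,0)=20 f(6,2)=15 f(6,4)=6 f(6,6)=1
t=7: f(7,-5)=7 f(7,-3)=21 f(7,-1)=35 f(7,1)=35 f(7,3)=21 f(7,5)=7 f(7,7)=1
t=8: f(8,-6)=7 f(8,-4)=28 f(8,-2)=56 f(8,0)=70 f(8,2)=56 f(8,4)=28 f(8,6)=8 f(8,8)=1
t=9: f(9,-5)=35 f(9,-3)=84 f(9,-1)=126 f(9,1)=126 f(9,3)=84 f(9,5)=36 f(9,7)=9 f(9,9)=1
t=10: f(10,-6)=35 f(10,-4)=119 f(10,-2)=210 f(10,0)=252 f(10,2)=210 f(10,4)=120 f(10,6)=45 f(10,8)=10 f(10,10)=1
t=11: f(11,-5)=154 f(11,-3)=329 f(11,-1)=462 f(11,1)=462 f(11,3)=330 f(11,5)=165 f(11,7)=55 f(11,9)=11 f(11,11)=1
t=12: f(12,-6)=154 f(12,-4)=483 f(12,-2)=791 f(12,0)=924 f(12,2)=792 f(12,4)=495 f(12,6)=220 f(12,8)=66 f(12,10)=12 f(12,12)=1
t=13: f(13,-5)=637 f(13,-3)=1274 f(13,-1)=1715 f(13,1)=1716 f(13,3)=1287 f(13,5)=715 f(13,7)=286 f(13,9)=78 f(13,11)=13 f(13,13)=1
t=14: f(14,-6)=637 f(14,-4)=1911 f(14,-2)=2989 f(14,0)=3431 f(14,2)=3003 f(14,4)=2002 f(14,6)=1001 f(14,8)=364 f(14,10)=91 f(14,12)=14 f(14,14)=1
t=15: f(15,-5)=2548 f(15,-3)=4900 f(15,-1)=6420 f(15,1)=6434 f(15,3)=5005 f(15,5)=3003 f(15,7)=1365 f(15,9)=455 f(15,11)=105 f(15,13)=15 f(15,15)=1
t=16: f(16,-6)=2548 f(16,-4)=7448 f(16,-2)=11320 f(16,0)=12854 f(16,2)=11439 f(16,4)=8008 f(16,6)=4368 f(16,8)=1820 f(16,10)=560 f(16,12)=120 f(16,14)=16 f(16,16)=1
t=17: f(17,-5)=9996 f(17,-3)=18768 f(17,-1)=24174 f(17,1)=24293 f(17,3)=19447 f(17,5)=12376 f(17,7)=6188 f(17,9)=2380 f(17,11)=680 f(17,13)=136 f(17,15)=17 f(17,17)=1
t=18: f(18,-6)=9996 f(18,-4)=28764 f(18,-2)=42942 f(18,0)=48467 f(18,2)=43740 f(18,4)=31823 f(18,6)=18564 f(18,8)=8568 f(18,10)=3060 f(18,12)=816 f(18,14)=153 f(18,16)=18 f(18,18)=1
t=19: f(19,-5)=38760 f(19,-3)=71706 f(19,-1)=91409 f(19,1)=92207 f(19,3)=75563 f(19,5)=50387 f(19,7)=27132 f(19,9)=11628 f(19,11)=3876 f(19,13)=969 f(19,15)=171 f(19,17)=19 f(19,19)=1
t=20: f(20,-6)=38760 f(20,-4)=110466 f(20,-2)=163115 f(20,0)=183616 f(20,2)=167770 f(20,4)=125950 f(20,6)=77519 f(20,8)=38760 f(20,10)=15504 f(20,12)=4845 f(20,14)=1140 f(20,16)=190 f(20,18)=20 f(20,20)=1
t=21: f(21,-5)=149226 f(21,-3)=273581 f(21,-1)=346731 f(21,1)=351386 f(21,3)=293720 f(21,5)=203469 f(21,7)=116279 f(21,9)=54264 f(21,11)=20349 f(21,13)=5985 f(21,15)=1330 f(21,17)=210 f(21,19)=21 f(21,21)=1
t=22: f(22,-6)=149226 f(22,-4)=422807 f(22,-2)=620312 f(22,0)=698117 f(22,2)=645106 f(22,4)=497189 f(22,6)=319748 f(22,8)=170543 f(22,10)=74613 f(22,12)=26334 f(22,14)=7315 f(22,16)=1540 f(22,18)=231 f(22,20)=22 f(22,22)=1
t=23: f(23,-5)=572033 f(23,-3)=1043119 f(23,-1)=1318429 f(23,1)=1343223 f(23,3)=1142295 f(23,5)=816937 f(23,7)=490291 f(23,9)=245156 f(23,11)=100947 f(23,13)=33649 f(23,15)=8855 f(23,17)=1771 f(23,19)=253 f(23,21)=23 f(23,23)=1
Σ_s f(23,s) = 7116982
P = 7116982/8388608 = 3558491/4194304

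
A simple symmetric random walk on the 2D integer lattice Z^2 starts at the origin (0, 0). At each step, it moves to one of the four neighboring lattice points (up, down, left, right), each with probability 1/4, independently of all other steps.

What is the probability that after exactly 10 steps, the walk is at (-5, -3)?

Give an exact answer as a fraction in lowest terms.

Let h be the number of horizontal steps (so 10-h are vertical). To end at (-5,-3) need (h-5)/2 right-steps and ((10-h)-3)/2 up-steps.
Sum over h with 5 ≤ h ≤ 7, h ≡ 1 (mod 2), 10-h ≡ 1 (mod 2):
h=5: C(10,5)·C(5,0)·C(5,1) = 252·1·5 = 1260
h=7: C(10,7)·C(7,1)·C(3,0) = 120·7·1 = 840
Total favorable: 2100
Total paths: 4^10 = 1048576
P = 2100/1048576 = 525/262144

Answer: 525/262144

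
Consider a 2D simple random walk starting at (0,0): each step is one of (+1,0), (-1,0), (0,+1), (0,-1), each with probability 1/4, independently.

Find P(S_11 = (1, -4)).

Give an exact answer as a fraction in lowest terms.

Answer: 27225/2097152

Derivation:
Let h be the number of horizontal steps (so 11-h are vertical). To end at (1,-4) need (h+1)/2 right-steps and ((11-h)-4)/2 up-steps.
Sum over h with 1 ≤ h ≤ 7, h ≡ 1 (mod 2), 11-h ≡ 0 (mod 2):
h=1: C(11,1)·C(1,1)·C(10,3) = 11·1·120 = 1320
h=3: C(11,3)·C(3,2)·C(8,2) = 165·3·28 = 13860
h=5: C(11,5)·C(5,3)·C(6,1) = 462·10·6 = 27720
h=7: C(11,7)·C(7,4)·C(4,0) = 330·35·1 = 11550
Total favorable: 54450
Total paths: 4^11 = 4194304
P = 54450/4194304 = 27225/2097152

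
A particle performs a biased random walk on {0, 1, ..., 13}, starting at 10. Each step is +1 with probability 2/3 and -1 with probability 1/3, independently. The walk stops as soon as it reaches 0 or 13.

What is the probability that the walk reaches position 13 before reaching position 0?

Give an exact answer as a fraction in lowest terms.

Answer: 8184/8191

Derivation:
Biased walk: p = 2/3, q = 1/3, r = q/p = 1/2
Gambler's ruin: P(hit 13 before 0 | start at 10) = (1 - r^a)/(1 - r^N)
r^10 = 1/1024; r^13 = 1/8192
P = (1 - 1/1024) / (1 - 1/8192) = 1023/1024 / 8191/8192 = 8184/8191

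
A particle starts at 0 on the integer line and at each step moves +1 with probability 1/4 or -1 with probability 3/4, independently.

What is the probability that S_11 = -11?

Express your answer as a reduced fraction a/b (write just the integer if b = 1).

Answer: 177147/4194304

Derivation:
To reach position -11 after 11 steps: need 0 steps of +1 and 11 steps of -1.
Number of such sequences: C(11,0) = 1
Each has probability (1/4)^0 · (3/4)^11 = 177147/4194304
P = 1 · 177147/4194304 = 177147/4194304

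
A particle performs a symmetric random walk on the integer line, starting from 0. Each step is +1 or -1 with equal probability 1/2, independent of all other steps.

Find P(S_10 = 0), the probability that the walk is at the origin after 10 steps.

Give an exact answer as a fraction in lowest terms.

To return to 0 after 10 steps: need exactly 5 steps of +1 and 5 of -1.
Favorable paths: C(10,5) = 252
Total paths: 2^10 = 1024
P = 252/1024 = 63/256

Answer: 63/256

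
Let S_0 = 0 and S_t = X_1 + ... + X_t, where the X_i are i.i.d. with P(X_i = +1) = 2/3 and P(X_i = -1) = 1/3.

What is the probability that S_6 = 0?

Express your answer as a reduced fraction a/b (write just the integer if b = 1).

Answer: 160/729

Derivation:
To be at 0 after 6 steps: need exactly 3 steps of +1 and 3 of -1.
Number of such sequences: C(6,3) = 20
Each has probability (2/3)^3 · (1/3)^3 = 8/729
P = 20 · 8/729 = 160/729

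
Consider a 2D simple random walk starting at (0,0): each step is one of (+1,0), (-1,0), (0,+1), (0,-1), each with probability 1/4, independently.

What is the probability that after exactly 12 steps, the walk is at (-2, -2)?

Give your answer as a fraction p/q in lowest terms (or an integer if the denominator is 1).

Answer: 114345/4194304

Derivation:
Let h be the number of horizontal steps (so 12-h are vertical). To end at (-2,-2) need (h-2)/2 right-steps and ((12-h)-2)/2 up-steps.
Sum over h with 2 ≤ h ≤ 10, h ≡ 0 (mod 2), 12-h ≡ 0 (mod 2):
h=2: C(12,2)·C(2,0)·C(10,4) = 66·1·210 = 13860
h=4: C(12,4)·C(4,1)·C(8,3) = 495·4·56 = 110880
h=6: C(12,6)·C(6,2)·C(6,2) = 924·15·15 = 207900
h=8: C(12,8)·C(8,3)·C(4,1) = 495·56·4 = 110880
h=10: C(12,10)·C(10,4)·C(2,0) = 66·210·1 = 13860
Total favorable: 457380
Total paths: 4^12 = 16777216
P = 457380/16777216 = 114345/4194304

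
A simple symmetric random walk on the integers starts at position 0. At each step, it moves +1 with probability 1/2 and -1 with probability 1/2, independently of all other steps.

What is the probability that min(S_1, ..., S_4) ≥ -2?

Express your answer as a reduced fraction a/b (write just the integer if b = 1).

Let f(t,s) = #length-t paths at position s with S_1..S_t all ≥ -2.
f(t,s) = f(t-1,s-1) + f(t-1,s+1) for s ≥ -2; f(t,s) = 0 for s < -2.
t=0: f(0,0)=1
t=1: f(1,-1)=1 f(1,1)=1
t=2: f(2,-2)=1 f(2,0)=2 f(2,2)=1
t=3: f(3,-1)=3 f(3,1)=3 f(3,3)=1
t=4: f(4,-2)=3 f(4,0)=6 f(4,2)=4 f(4,4)=1
Σ_s f(4,s) = 14
P = 14/16 = 7/8

Answer: 7/8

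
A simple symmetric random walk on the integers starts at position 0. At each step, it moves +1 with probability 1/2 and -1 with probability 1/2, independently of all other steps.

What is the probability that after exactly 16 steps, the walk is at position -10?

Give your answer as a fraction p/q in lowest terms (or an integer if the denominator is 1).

Answer: 35/4096

Derivation:
To reach position -10 after 16 steps: need 3 steps of +1 and 13 of -1.
Favorable paths: C(16,3) = 560
Total paths: 2^16 = 65536
P = 560/65536 = 35/4096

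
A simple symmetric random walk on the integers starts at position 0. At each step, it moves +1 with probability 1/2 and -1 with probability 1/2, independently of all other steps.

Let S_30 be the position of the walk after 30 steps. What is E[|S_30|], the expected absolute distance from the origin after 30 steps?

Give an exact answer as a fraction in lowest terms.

Answer: 145422675/33554432

Derivation:
S_30 takes values m ≡ 0 (mod 2) with |m| ≤ 30; P(S_30=m) = C(30,(30+m)/2)/2^30.
Total paths: 2^30 = 1073741824
Distribution: P(S=-30)=1/1073741824, P(S=-28)=30/1073741824, P(S=-26)=435/1073741824, P(S=-24)=4060/1073741824, P(S=-22)=27405/1073741824, P(S=-20)=142506/1073741824, P(S=-18)=593775/1073741824, P(S=-16)=2035800/1073741824, P(S=-14)=5852925/1073741824, P(S=-12)=14307150/1073741824, P(S=-10)=30045015/1073741824, P(S=-8)=54627300/1073741824, P(S=-6)=86493225/1073741824, P(S=-4)=119759850/1073741824, P(S=-2)=145422675/1073741824, P(S=0)=155117520/1073741824, P(S=2)=145422675/1073741824, P(S=4)=119759850/1073741824, P(S=6)=86493225/1073741824, P(S=8)=54627300/1073741824, P(S=10)=30045015/1073741824, P(S=12)=14307150/1073741824, P(S=14)=5852925/1073741824, P(S=16)=2035800/1073741824, P(S=18)=593775/1073741824, P(S=20)=142506/1073741824, P(S=22)=27405/1073741824, P(S=24)=4060/1073741824, P(S=26)=435/1073741824, P(S=28)=30/1073741824, P(S=30)=1/1073741824
E[|S_30|] = Σ_m |m|·P(S_30=m) = 4653525600/1073741824 = 145422675/33554432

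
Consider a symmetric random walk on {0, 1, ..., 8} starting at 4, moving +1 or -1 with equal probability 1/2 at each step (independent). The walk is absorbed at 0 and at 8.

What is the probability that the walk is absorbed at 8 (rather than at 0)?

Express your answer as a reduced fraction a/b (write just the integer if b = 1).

Symmetric walk (p = 1/2): the harmonic-function argument gives P(hit 8 before 0 | start at 4) = a/N.
P = 4/8 = 1/2

Answer: 1/2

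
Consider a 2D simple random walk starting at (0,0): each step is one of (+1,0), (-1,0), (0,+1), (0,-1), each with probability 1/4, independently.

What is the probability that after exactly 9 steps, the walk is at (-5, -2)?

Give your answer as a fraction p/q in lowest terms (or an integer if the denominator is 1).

Let h be the number of horizontal steps (so 9-h are vertical). To end at (-5,-2) need (h-5)/2 right-steps and ((9-h)-2)/2 up-steps.
Sum over h with 5 ≤ h ≤ 7, h ≡ 1 (mod 2), 9-h ≡ 0 (mod 2):
h=5: C(9,5)·C(5,0)·C(4,1) = 126·1·4 = 504
h=7: C(9,7)·C(7,1)·C(2,0) = 36·7·1 = 252
Total favorable: 756
Total paths: 4^9 = 262144
P = 756/262144 = 189/65536

Answer: 189/65536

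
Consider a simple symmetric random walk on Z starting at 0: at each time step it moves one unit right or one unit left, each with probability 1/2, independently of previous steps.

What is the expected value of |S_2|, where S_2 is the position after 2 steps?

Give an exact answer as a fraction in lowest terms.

Answer: 1

Derivation:
S_2 takes values m ≡ 0 (mod 2) with |m| ≤ 2; P(S_2=m) = C(2,(2+m)/2)/2^2.
Total paths: 2^2 = 4
Distribution: P(S=-2)=1/4, P(S=0)=2/4, P(S=2)=1/4
E[|S_2|] = Σ_m |m|·P(S_2=m) = 4/4 = 1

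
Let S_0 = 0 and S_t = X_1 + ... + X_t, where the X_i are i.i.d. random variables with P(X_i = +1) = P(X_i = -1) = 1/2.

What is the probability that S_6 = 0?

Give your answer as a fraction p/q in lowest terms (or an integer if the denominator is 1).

Answer: 5/16

Derivation:
To return to 0 after 6 steps: need exactly 3 steps of +1 and 3 of -1.
Favorable paths: C(6,3) = 20
Total paths: 2^6 = 64
P = 20/64 = 5/16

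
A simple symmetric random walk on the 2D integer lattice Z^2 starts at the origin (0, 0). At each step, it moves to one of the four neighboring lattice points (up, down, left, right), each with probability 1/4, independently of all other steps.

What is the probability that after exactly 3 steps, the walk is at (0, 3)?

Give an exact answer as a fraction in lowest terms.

Answer: 1/64

Derivation:
Let h be the number of horizontal steps (so 3-h are vertical). To end at (0,3) need (h+0)/2 right-steps and ((3-h)+3)/2 up-steps.
Sum over h with 0 ≤ h ≤ 0, h ≡ 0 (mod 2), 3-h ≡ 1 (mod 2):
h=0: C(3,0)·C(0,0)·C(3,3) = 1·1·1 = 1
Total favorable: 1
Total paths: 4^3 = 64
P = 1/64 = 1/64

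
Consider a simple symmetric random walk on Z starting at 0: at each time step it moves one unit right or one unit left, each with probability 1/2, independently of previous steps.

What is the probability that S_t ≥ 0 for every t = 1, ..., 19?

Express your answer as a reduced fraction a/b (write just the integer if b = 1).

Let f(t,s) = #length-t paths at position s with S_1..S_t all ≥ 0.
f(t,s) = f(t-1,s-1) + f(t-1,s+1) for s ≥ 0; f(t,s) = 0 for s < 0.
t=0: f(0,0)=1
t=1: f(1,1)=1
t=2: f(2,0)=1 f(2,2)=1
t=3: f(3,1)=2 f(3,3)=1
t=4: f(4,0)=2 f(4,2)=3 f(4,4)=1
t=5: f(5,1)=5 f(5,3)=4 f(5,5)=1
t=6: f(6,0)=5 f(6,2)=9 f(6,4)=5 f(6,6)=1
t=7: f(7,1)=14 f(7,3)=14 f(7,5)=6 f(7,7)=1
t=8: f(8,0)=14 f(8,2)=28 f(8,4)=20 f(8,6)=7 f(8,8)=1
t=9: f(9,1)=42 f(9,3)=48 f(9,5)=27 f(9,7)=8 f(9,9)=1
t=10: f(10,0)=42 f(10,2)=90 f(10,4)=75 f(10,6)=35 f(10,8)=9 f(10,10)=1
t=11: f(11,1)=132 f(11,3)=165 f(11,5)=110 f(11,7)=44 f(11,9)=10 f(11,11)=1
t=12: f(12,0)=132 f(12,2)=297 f(12,4)=275 f(12,6)=154 f(12,8)=54 f(12,10)=11 f(12,12)=1
t=13: f(13,1)=429 f(13,3)=572 f(13,5)=429 f(13,7)=208 f(13,9)=65 f(13,11)=12 f(13,13)=1
t=14: f(14,0)=429 f(14,2)=1001 f(14,4)=1001 f(14,6)=637 f(14,8)=273 f(14,10)=77 f(14,12)=13 f(14,14)=1
t=15: f(15,1)=1430 f(15,3)=2002 f(15,5)=1638 f(15,7)=910 f(15,9)=350 f(15,11)=90 f(15,13)=14 f(15,15)=1
t=16: f(16,0)=1430 f(16,2)=3432 f(16,4)=3640 f(16,6)=2548 f(16,8)=1260 f(16,10)=440 f(16,12)=104 f(16,14)=15 f(16,16)=1
t=17: f(17,1)=4862 f(17,3)=7072 f(17,5)=6188 f(17,7)=3808 f(17,9)=1700 f(17,11)=544 f(17,13)=119 f(17,15)=16 f(17,17)=1
t=18: f(18,0)=4862 f(18,2)=11934 f(18,4)=13260 f(18,6)=9996 f(18,8)=5508 f(18,10)=2244 f(18,12)=663 f(18,14)=135 f(18,16)=17 f(18,18)=1
t=19: f(19,1)=16796 f(19,3)=25194 f(19,5)=23256 f(19,7)=15504 f(19,9)=7752 f(19,11)=2907 f(19,13)=798 f(19,15)=152 f(19,17)=18 f(19,19)=1
Σ_s f(19,s) = 92378
P = 92378/524288 = 46189/262144

Answer: 46189/262144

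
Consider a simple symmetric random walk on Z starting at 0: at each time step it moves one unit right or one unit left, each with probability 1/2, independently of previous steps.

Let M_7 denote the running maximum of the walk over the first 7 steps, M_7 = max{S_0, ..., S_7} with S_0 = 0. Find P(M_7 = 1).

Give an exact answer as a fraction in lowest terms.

Let M_7 = max(S_0,...,S_7). Use the reflection principle: for j ≥ 1, #{paths with M_7 ≥ j} = #{S_7 ≥ j} + #{S_7 ≥ j+1}.
By reflection, #{M_7 ≥ 1} = #{S_7 ≥ 1} + #{S_7 ≥ 2} = 64 + 29 = 93.
#{M_7 ≥ 2} = #{S_7 ≥ 2} + #{S_7 ≥ 3} = 29 + 29 = 58.
#{M_7 = 1} = 93 - 58 = 35.
P(M_7 = 1) = 35/128 = 35/128

Answer: 35/128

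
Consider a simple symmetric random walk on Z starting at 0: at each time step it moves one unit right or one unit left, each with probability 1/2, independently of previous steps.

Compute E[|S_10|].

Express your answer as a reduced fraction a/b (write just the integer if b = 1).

S_10 takes values m ≡ 0 (mod 2) with |m| ≤ 10; P(S_10=m) = C(10,(10+m)/2)/2^10.
Total paths: 2^10 = 1024
Distribution: P(S=-10)=1/1024, P(S=-8)=10/1024, P(S=-6)=45/1024, P(S=-4)=120/1024, P(S=-2)=210/1024, P(S=0)=252/1024, P(S=2)=210/1024, P(S=4)=120/1024, P(S=6)=45/1024, P(S=8)=10/1024, P(S=10)=1/1024
E[|S_10|] = Σ_m |m|·P(S_10=m) = 2520/1024 = 315/128

Answer: 315/128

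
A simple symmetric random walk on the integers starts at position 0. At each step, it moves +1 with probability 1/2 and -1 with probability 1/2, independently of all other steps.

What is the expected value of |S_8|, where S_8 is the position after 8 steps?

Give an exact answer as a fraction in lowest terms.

S_8 takes values m ≡ 0 (mod 2) with |m| ≤ 8; P(S_8=m) = C(8,(8+m)/2)/2^8.
Total paths: 2^8 = 256
Distribution: P(S=-8)=1/256, P(S=-6)=8/256, P(S=-4)=28/256, P(S=-2)=56/256, P(S=0)=70/256, P(S=2)=56/256, P(S=4)=28/256, P(S=6)=8/256, P(S=8)=1/256
E[|S_8|] = Σ_m |m|·P(S_8=m) = 560/256 = 35/16

Answer: 35/16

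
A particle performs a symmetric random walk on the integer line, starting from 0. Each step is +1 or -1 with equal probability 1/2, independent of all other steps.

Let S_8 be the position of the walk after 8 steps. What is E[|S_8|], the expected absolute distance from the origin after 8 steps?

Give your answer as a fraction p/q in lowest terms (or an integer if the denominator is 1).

Answer: 35/16

Derivation:
S_8 takes values m ≡ 0 (mod 2) with |m| ≤ 8; P(S_8=m) = C(8,(8+m)/2)/2^8.
Total paths: 2^8 = 256
Distribution: P(S=-8)=1/256, P(S=-6)=8/256, P(S=-4)=28/256, P(S=-2)=56/256, P(S=0)=70/256, P(S=2)=56/256, P(S=4)=28/256, P(S=6)=8/256, P(S=8)=1/256
E[|S_8|] = Σ_m |m|·P(S_8=m) = 560/256 = 35/16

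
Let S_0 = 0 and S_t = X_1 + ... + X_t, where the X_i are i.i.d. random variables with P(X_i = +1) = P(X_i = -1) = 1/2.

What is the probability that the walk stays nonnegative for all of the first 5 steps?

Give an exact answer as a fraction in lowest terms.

Let f(t,s) = #length-t paths at position s with S_1..S_t all ≥ 0.
f(t,s) = f(t-1,s-1) + f(t-1,s+1) for s ≥ 0; f(t,s) = 0 for s < 0.
t=0: f(0,0)=1
t=1: f(1,1)=1
t=2: f(2,0)=1 f(2,2)=1
t=3: f(3,1)=2 f(3,3)=1
t=4: f(4,0)=2 f(4,2)=3 f(4,4)=1
t=5: f(5,1)=5 f(5,3)=4 f(5,5)=1
Σ_s f(5,s) = 10
P = 10/32 = 5/16

Answer: 5/16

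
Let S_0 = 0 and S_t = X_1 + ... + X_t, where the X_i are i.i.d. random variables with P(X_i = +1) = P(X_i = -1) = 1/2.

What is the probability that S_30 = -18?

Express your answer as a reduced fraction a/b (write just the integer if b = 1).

Answer: 593775/1073741824

Derivation:
To reach position -18 after 30 steps: need 6 steps of +1 and 24 of -1.
Favorable paths: C(30,6) = 593775
Total paths: 2^30 = 1073741824
P = 593775/1073741824 = 593775/1073741824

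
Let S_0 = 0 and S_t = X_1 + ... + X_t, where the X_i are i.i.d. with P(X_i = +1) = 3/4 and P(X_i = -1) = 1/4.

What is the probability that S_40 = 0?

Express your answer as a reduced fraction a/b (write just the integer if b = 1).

Answer: 120160281605393234205/302231454903657293676544

Derivation:
To be at 0 after 40 steps: need exactly 20 steps of +1 and 20 of -1.
Number of such sequences: C(40,20) = 137846528820
Each has probability (3/4)^20 · (1/4)^20 = 3486784401/1208925819614629174706176
P = 137846528820 · 3486784401/1208925819614629174706176 = 120160281605393234205/302231454903657293676544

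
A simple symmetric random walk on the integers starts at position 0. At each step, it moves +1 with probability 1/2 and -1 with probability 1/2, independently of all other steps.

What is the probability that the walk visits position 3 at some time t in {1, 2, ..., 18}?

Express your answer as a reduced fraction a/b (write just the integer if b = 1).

Answer: 15751/32768

Derivation:
Count via complement. Let g(t,s) = #length-t paths at position s with S_1..S_t all ≠ 3.
g(t,s) = g(t-1,s-1) + g(t-1,s+1) for s ≠ 3; g(t,3) = 0.
t=0: g(0,0)=1
t=1: g(1,-1)=1 g(1,1)=1
t=2: g(2,-2)=1 g(2,0)=2 g(2,2)=1
t=3: g(3,-3)=1 g(3,-1)=3 g(3,1)=3
t=4: g(4,-4)=1 g(4,-2)=4 g(4,0)=6 g(4,2)=3
t=5: g(5,-5)=1 g(5,-3)=5 g(5,-1)=10 g(5,1)=9
t=6: g(6,-6)=1 g(6,-4)=6 g(6,-2)=15 g(6,0)=19 g(6,2)=9
t=7: g(7,-7)=1 g(7,-5)=7 g(7,-3)=21 g(7,-1)=34 g(7,1)=28
t=8: g(8,-8)=1 g(8,-6)=8 g(8,-4)=28 g(8,-2)=55 g(8,0)=62 g(8,2)=28
t=9: g(9,-9)=1 g(9,-7)=9 g(9,-5)=36 g(9,-3)=83 g(9,-1)=117 g(9,1)=90
t=10: g(10,-10)=1 g(10,-8)=10 g(10,-6)=45 g(10,-4)=119 g(10,-2)=200 g(10,0)=207 g(10,2)=90
t=11: g(11,-11)=1 g(11,-9)=11 g(11,-7)=55 g(11,-5)=164 g(11,-3)=319 g(11,-1)=407 g(11,1)=297
t=12: g(12,-12)=1 g(12,-10)=12 g(12,-8)=66 g(12,-6)=219 g(12,-4)=483 g(12,-2)=726 g(12,0)=704 g(12,2)=297
t=13: g(13,-13)=1 g(13,-11)=13 g(13,-9)=78 g(13,-7)=285 g(13,-5)=702 g(13,-3)=1209 g(13,-1)=1430 g(13,1)=1001
t=14: g(14,-14)=1 g(14,-12)=14 g(14,-10)=91 g(14,-8)=363 g(14,-6)=987 g(14,-4)=1911 g(14,-2)=2639 g(14,0)=2431 g(14,2)=1001
t=15: g(15,-15)=1 g(15,-13)=15 g(15,-11)=105 g(15,-9)=454 g(15,-7)=1350 g(15,-5)=2898 g(15,-3)=4550 g(15,-1)=5070 g(15,1)=3432
t=16: g(16,-16)=1 g(16,-14)=16 g(16,-12)=120 g(16,-10)=559 g(16,-8)=1804 g(16,-6)=4248 g(16,-4)=7448 g(16,-2)=9620 g(16,0)=8502 g(16,2)=3432
t=17: g(17,-17)=1 g(17,-15)=17 g(17,-13)=136 g(17,-11)=679 g(17,-9)=2363 g(17,-7)=6052 g(17,-5)=11696 g(17,-3)=17068 g(17,-1)=18122 g(17,1)=11934
t=18: g(18,-18)=1 g(18,-16)=18 g(18,-14)=153 g(18,-12)=815 g(18,-10)=3042 g(18,-8)=8415 g(18,-6)=17748 g(18,-4)=28764 g(18,-2)=35190 g(18,0)=30056 g(18,2)=11934
Paths never hitting 3: Σ_s g(18,s) = 136136
Paths hitting 3: 2^18 - 136136 = 126008
P = 126008/262144 = 15751/32768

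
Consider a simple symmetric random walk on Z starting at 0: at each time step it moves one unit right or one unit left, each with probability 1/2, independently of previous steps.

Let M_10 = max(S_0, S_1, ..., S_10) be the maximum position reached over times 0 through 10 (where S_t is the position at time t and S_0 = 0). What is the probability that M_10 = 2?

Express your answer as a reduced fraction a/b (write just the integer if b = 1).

Answer: 105/512

Derivation:
Let M_10 = max(S_0,...,S_10). Use the reflection principle: for j ≥ 1, #{paths with M_10 ≥ j} = #{S_10 ≥ j} + #{S_10 ≥ j+1}.
By reflection, #{M_10 ≥ 2} = #{S_10 ≥ 2} + #{S_10 ≥ 3} = 386 + 176 = 562.
#{M_10 ≥ 3} = #{S_10 ≥ 3} + #{S_10 ≥ 4} = 176 + 176 = 352.
#{M_10 = 2} = 562 - 352 = 210.
P(M_10 = 2) = 210/1024 = 105/512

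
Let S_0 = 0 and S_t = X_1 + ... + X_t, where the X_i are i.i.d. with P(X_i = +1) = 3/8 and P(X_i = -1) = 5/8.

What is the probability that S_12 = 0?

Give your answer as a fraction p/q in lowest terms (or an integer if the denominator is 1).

To be at 0 after 12 steps: need exactly 6 steps of +1 and 6 of -1.
Number of such sequences: C(12,6) = 924
Each has probability (3/8)^6 · (5/8)^6 = 11390625/68719476736
P = 924 · 11390625/68719476736 = 2631234375/17179869184

Answer: 2631234375/17179869184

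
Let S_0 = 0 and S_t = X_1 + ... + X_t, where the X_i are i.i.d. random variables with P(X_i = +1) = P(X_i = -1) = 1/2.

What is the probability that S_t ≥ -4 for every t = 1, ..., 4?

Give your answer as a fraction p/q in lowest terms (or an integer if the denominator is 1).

Answer: 1

Derivation:
Let f(t,s) = #length-t paths at position s with S_1..S_t all ≥ -4.
f(t,s) = f(t-1,s-1) + f(t-1,s+1) for s ≥ -4; f(t,s) = 0 for s < -4.
t=0: f(0,0)=1
t=1: f(1,-1)=1 f(1,1)=1
t=2: f(2,-2)=1 f(2,0)=2 f(2,2)=1
t=3: f(3,-3)=1 f(3,-1)=3 f(3,1)=3 f(3,3)=1
t=4: f(4,-4)=1 f(4,-2)=4 f(4,0)=6 f(4,2)=4 f(4,4)=1
Σ_s f(4,s) = 16
P = 16/16 = 1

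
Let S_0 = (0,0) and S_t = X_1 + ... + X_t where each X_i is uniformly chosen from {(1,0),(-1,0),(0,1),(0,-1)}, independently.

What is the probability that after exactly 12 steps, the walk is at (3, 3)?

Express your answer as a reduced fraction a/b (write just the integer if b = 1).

Answer: 12705/1048576

Derivation:
Let h be the number of horizontal steps (so 12-h are vertical). To end at (3,3) need (h+3)/2 right-steps and ((12-h)+3)/2 up-steps.
Sum over h with 3 ≤ h ≤ 9, h ≡ 1 (mod 2), 12-h ≡ 1 (mod 2):
h=3: C(12,3)·C(3,3)·C(9,6) = 220·1·84 = 18480
h=5: C(12,5)·C(5,4)·C(7,5) = 792·5·21 = 83160
h=7: C(12,7)·C(7,5)·C(5,4) = 792·21·5 = 83160
h=9: C(12,9)·C(9,6)·C(3,3) = 220·84·1 = 18480
Total favorable: 203280
Total paths: 4^12 = 16777216
P = 203280/16777216 = 12705/1048576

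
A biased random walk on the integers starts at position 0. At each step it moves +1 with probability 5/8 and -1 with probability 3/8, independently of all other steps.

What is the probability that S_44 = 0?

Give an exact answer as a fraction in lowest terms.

To be at 0 after 44 steps: need exactly 22 steps of +1 and 22 of -1.
Number of such sequences: C(44,22) = 2104098963720
Each has probability (5/8)^22 · (3/8)^22 = 74818276426792144775390625/5444517870735015415413993718908291383296
P = 2104098963720 · 74818276426792144775390625/5444517870735015415413993718908291383296 = 19678132237116232033216953277587890625/680564733841876926926749214863536422912

Answer: 19678132237116232033216953277587890625/680564733841876926926749214863536422912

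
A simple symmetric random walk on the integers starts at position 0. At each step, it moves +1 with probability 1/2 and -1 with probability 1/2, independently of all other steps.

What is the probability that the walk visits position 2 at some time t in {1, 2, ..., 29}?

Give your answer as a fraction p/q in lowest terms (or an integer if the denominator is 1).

Answer: 23859587/33554432

Derivation:
Count via complement. Let g(t,s) = #length-t paths at position s with S_1..S_t all ≠ 2.
g(t,s) = g(t-1,s-1) + g(t-1,s+1) for s ≠ 2; g(t,2) = 0.
t=0: g(0,0)=1
t=1: g(1,-1)=1 g(1,1)=1
t=2: g(2,-2)=1 g(2,0)=2
t=3: g(3,-3)=1 g(3,-1)=3 g(3,1)=2
t=4: g(4,-4)=1 g(4,-2)=4 g(4,0)=5
t=5: g(5,-5)=1 g(5,-3)=5 g(5,-1)=9 g(5,1)=5
t=6: g(6,-6)=1 g(6,-4)=6 g(6,-2)=14 g(6,0)=14
t=7: g(7,-7)=1 g(7,-5)=7 g(7,-3)=20 g(7,-1)=28 g(7,1)=14
t=8: g(8,-8)=1 g(8,-6)=8 g(8,-4)=27 g(8,-2)=48 g(8,0)=42
t=9: g(9,-9)=1 g(9,-7)=9 g(9,-5)=35 g(9,-3)=75 g(9,-1)=90 g(9,1)=42
t=10: g(10,-10)=1 g(10,-8)=10 g(10,-6)=44 g(10,-4)=110 g(10,-2)=165 g(10,0)=132
t=11: g(11,-11)=1 g(11,-9)=11 g(11,-7)=54 g(11,-5)=154 g(11,-3)=275 g(11,-1)=297 g(11,1)=132
t=12: g(12,-12)=1 g(12,-10)=12 g(12,-8)=65 g(12,-6)=208 g(12,-4)=429 g(12,-2)=572 g(12,0)=429
t=13: g(13,-13)=1 g(13,-11)=13 g(13,-9)=77 g(13,-7)=273 g(13,-5)=637 g(13,-3)=1001 g(13,-1)=1001 g(13,1)=429
t=14: g(14,-14)=1 g(14,-12)=14 g(14,-10)=90 g(14,-8)=350 g(14,-6)=910 g(14,-4)=1638 g(14,-2)=2002 g(14,0)=1430
t=15: g(15,-15)=1 g(15,-13)=15 g(15,-11)=104 g(15,-9)=440 g(15,-7)=1260 g(15,-5)=2548 g(15,-3)=3640 g(15,-1)=3432 g(15,1)=1430
t=16: g(16,-16)=1 g(16,-14)=16 g(16,-12)=119 g(16,-10)=544 g(16,-8)=1700 g(16,-6)=3808 g(16,-4)=6188 g(16,-2)=7072 g(16,0)=4862
t=17: g(17,-17)=1 g(17,-15)=17 g(17,-13)=135 g(17,-11)=663 g(17,-9)=2244 g(17,-7)=5508 g(17,-5)=9996 g(17,-3)=13260 g(17,-1)=11934 g(17,1)=4862
t=18: g(18,-18)=1 g(18,-16)=18 g(18,-14)=152 g(18,-12)=798 g(18,-10)=2907 g(18,-8)=7752 g(18,-6)=15504 g(18,-4)=23256 g(18,-2)=25194 g(18,0)=16796
t=19: g(19,-19)=1 g(19,-17)=19 g(19,-15)=170 g(19,-13)=950 g(19,-11)=3705 g(19,-9)=10659 g(19,-7)=23256 g(19,-5)=38760 g(19,-3)=48450 g(19,-1)=41990 g(19,1)=16796
t=20: g(20,-20)=1 g(20,-18)=20 g(20,-16)=189 g(20,-14)=1120 g(20,-12)=4655 g(20,-10)=14364 g(20,-8)=33915 g(20,-6)=62016 g(20,-4)=87210 g(20,-2)=90440 g(20,0)=58786
t=21: g(21,-21)=1 g(21,-19)=21 g(21,-17)=209 g(21,-15)=1309 g(21,-13)=5775 g(21,-11)=19019 g(21,-9)=48279 g(21,-7)=95931 g(21,-5)=149226 g(21,-3)=177650 g(21,-1)=149226 g(21,1)=58786
t=22: g(22,-22)=1 g(22,-20)=22 g(22,-18)=230 g(22,-16)=1518 g(22,-14)=7084 g(22,-12)=24794 g(22,-10)=67298 g(22,-8)=144210 g(22,-6)=245157 g(22,-4)=326876 g(22,-2)=326876 g(22,0)=208012
t=23: g(23,-23)=1 g(23,-21)=23 g(23,-19)=252 g(23,-17)=1748 g(23,-15)=8602 g(23,-13)=31878 g(23,-11)=92092 g(23,-9)=211508 g(23,-7)=389367 g(23,-5)=572033 g(23,-3)=653752 g(23,-1)=534888 g(23,1)=208012
t=24: g(24,-24)=1 g(24,-22)=24 g(24,-20)=275 g(24,-18)=2000 g(24,-16)=10350 g(24,-14)=40480 g(24,-12)=123970 g(24,-10)=303600 g(24,-8)=600875 g(24,-6)=961400 g(24,-4)=1225785 g(24,-2)=1188640 g(24,0)=742900
t=25: g(25,-25)=1 g(25,-23)=25 g(25,-21)=299 g(25,-19)=2275 g(25,-17)=12350 g(25,-15)=50830 g(25,-13)=164450 g(25,-11)=427570 g(25,-9)=904475 g(25,-7)=1562275 g(25,-5)=2187185 g(25,-3)=2414425 g(25,-1)=1931540 g(25,1)=742900
t=26: g(26,-26)=1 g(26,-24)=26 g(26,-22)=324 g(26,-20)=2574 g(26,-18)=14625 g(26,-16)=63180 g(26,-14)=215280 g(26,-12)=592020 g(26,-10)=1332045 g(26,-8)=2466750 g(26,-6)=3749460 g(26,-4)=4601610 g(26,-2)=4345965 g(26,0)=2674440
t=27: g(27,-27)=1 g(27,-25)=27 g(27,-23)=350 g(27,-21)=2898 g(27,-19)=17199 g(27,-17)=77805 g(27,-15)=278460 g(27,-13)=807300 g(27,-11)=1924065 g(27,-9)=3798795 g(27,-7)=6216210 g(27,-5)=8351070 g(27,-3)=8947575 g(27,-1)=7020405 g(27,1)=2674440
t=28: g(28,-28)=1 g(28,-26)=28 g(28,-24)=377 g(28,-22)=3248 g(28,-20)=20097 g(28,-18)=95004 g(28,-16)=356265 g(28,-14)=1085760 g(28,-12)=2731365 g(28,-10)=5722860 g(28,-8)=10015005 g(28,-6)=14567280 g(28,-4)=17298645 g(28,-2)=15967980 g(28,0)=9694845
t=29: g(29,-29)=1 g(29,-27)=29 g(29,-25)=405 g(29,-23)=3625 g(29,-21)=23345 g(29,-19)=115101 g(29,-17)=451269 g(29,-15)=1442025 g(29,-13)=3817125 g(29,-11)=8454225 g(29,-9)=15737865 g(29,-7)=24582285 g(29,-5)=31865925 g(29,-3)=33266625 g(29,-1)=25662825 g(29,1)=9694845
Paths never hitting 2: Σ_s g(29,s) = 155117520
Paths hitting 2: 2^29 - 155117520 = 381753392
P = 381753392/536870912 = 23859587/33554432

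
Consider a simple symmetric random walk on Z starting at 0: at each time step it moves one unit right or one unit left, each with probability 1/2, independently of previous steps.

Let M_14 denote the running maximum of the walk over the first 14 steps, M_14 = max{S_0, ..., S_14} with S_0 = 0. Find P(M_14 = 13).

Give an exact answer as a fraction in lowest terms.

Answer: 1/16384

Derivation:
Let M_14 = max(S_0,...,S_14). Use the reflection principle: for j ≥ 1, #{paths with M_14 ≥ j} = #{S_14 ≥ j} + #{S_14 ≥ j+1}.
By reflection, #{M_14 ≥ 13} = #{S_14 ≥ 13} + #{S_14 ≥ 14} = 1 + 1 = 2.
#{M_14 ≥ 14} = #{S_14 ≥ 14} + #{S_14 ≥ 15} = 1 + 0 = 1.
#{M_14 = 13} = 2 - 1 = 1.
P(M_14 = 13) = 1/16384 = 1/16384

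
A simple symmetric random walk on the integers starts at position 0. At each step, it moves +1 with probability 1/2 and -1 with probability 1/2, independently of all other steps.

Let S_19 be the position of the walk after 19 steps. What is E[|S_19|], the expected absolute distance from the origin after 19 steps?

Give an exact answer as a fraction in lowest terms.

Answer: 230945/65536

Derivation:
S_19 takes values m ≡ 1 (mod 2) with |m| ≤ 19; P(S_19=m) = C(19,(19+m)/2)/2^19.
Total paths: 2^19 = 524288
Distribution: P(S=-19)=1/524288, P(S=-17)=19/524288, P(S=-15)=171/524288, P(S=-13)=969/524288, P(S=-11)=3876/524288, P(S=-9)=11628/524288, P(S=-7)=27132/524288, P(S=-5)=50388/524288, P(S=-3)=75582/524288, P(S=-1)=92378/524288, P(S=1)=92378/524288, P(S=3)=75582/524288, P(S=5)=50388/524288, P(S=7)=27132/524288, P(S=9)=11628/524288, P(S=11)=3876/524288, P(S=13)=969/524288, P(S=15)=171/524288, P(S=17)=19/524288, P(S=19)=1/524288
E[|S_19|] = Σ_m |m|·P(S_19=m) = 1847560/524288 = 230945/65536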